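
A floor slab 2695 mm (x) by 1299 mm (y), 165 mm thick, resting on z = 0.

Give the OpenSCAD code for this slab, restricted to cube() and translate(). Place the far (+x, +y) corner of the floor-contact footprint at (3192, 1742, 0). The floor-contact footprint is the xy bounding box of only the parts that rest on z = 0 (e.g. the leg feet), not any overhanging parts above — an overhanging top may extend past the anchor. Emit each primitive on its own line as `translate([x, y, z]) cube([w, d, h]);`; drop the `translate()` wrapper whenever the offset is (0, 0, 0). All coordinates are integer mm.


translate([497, 443, 0]) cube([2695, 1299, 165]);


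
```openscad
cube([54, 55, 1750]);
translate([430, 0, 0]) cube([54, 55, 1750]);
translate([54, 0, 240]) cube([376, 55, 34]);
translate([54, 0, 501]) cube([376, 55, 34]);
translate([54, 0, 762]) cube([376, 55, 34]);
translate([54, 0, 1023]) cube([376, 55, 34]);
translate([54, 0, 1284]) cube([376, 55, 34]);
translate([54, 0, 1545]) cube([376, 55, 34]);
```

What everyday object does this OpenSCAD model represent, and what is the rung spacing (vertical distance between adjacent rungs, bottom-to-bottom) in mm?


A ladder. The rung spacing is 261 mm.

Two tall 54×55 posts with 6 short bars between them — a ladder. Adjacent rungs sit at z = 240 and z = 501, so the spacing is 501 − 240 = 261 mm.


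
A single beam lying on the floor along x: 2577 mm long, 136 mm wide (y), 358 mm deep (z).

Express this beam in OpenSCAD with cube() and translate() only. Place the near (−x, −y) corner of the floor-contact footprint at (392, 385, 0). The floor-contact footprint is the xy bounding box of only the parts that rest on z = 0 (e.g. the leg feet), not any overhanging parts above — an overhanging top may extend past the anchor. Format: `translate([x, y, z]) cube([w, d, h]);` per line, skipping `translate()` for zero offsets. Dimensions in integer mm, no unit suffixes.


translate([392, 385, 0]) cube([2577, 136, 358]);


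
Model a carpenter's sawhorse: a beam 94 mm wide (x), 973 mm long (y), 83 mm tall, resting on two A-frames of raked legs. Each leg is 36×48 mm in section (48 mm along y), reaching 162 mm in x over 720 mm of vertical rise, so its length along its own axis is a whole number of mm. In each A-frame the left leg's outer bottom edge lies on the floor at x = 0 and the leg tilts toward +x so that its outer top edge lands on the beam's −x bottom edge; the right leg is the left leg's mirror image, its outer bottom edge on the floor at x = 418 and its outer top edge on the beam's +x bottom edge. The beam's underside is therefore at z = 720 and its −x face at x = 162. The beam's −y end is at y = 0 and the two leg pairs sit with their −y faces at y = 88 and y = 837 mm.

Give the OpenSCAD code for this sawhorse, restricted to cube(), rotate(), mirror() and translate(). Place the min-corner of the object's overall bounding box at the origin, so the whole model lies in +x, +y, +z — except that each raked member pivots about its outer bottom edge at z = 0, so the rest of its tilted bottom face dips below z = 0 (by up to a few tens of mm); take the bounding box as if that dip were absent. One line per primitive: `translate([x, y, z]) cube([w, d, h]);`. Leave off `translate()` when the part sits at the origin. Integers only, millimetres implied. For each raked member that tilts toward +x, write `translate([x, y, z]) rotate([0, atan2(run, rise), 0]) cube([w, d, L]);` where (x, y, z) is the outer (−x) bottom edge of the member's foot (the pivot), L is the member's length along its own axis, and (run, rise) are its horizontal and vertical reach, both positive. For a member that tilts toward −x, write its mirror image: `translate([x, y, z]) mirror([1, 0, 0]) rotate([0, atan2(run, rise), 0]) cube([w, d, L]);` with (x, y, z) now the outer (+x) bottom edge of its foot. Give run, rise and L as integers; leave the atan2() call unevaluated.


// leg length = √(162² + 720²) = 738
// right-leg outer foot x = 2·162 + 94 = 418
// beam min-corner = (162, 0, 720)
translate([162, 0, 720]) cube([94, 973, 83]);
translate([0, 88, 0]) rotate([0, atan2(162, 720), 0]) cube([36, 48, 738]);
translate([418, 88, 0]) mirror([1, 0, 0]) rotate([0, atan2(162, 720), 0]) cube([36, 48, 738]);
translate([0, 837, 0]) rotate([0, atan2(162, 720), 0]) cube([36, 48, 738]);
translate([418, 837, 0]) mirror([1, 0, 0]) rotate([0, atan2(162, 720), 0]) cube([36, 48, 738]);


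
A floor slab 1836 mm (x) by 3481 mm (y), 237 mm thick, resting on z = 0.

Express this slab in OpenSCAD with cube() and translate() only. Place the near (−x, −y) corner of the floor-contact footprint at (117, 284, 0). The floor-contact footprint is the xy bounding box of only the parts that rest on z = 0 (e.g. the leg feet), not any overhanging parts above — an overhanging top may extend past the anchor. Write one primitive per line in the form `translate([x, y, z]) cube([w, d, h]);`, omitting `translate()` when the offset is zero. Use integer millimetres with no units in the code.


translate([117, 284, 0]) cube([1836, 3481, 237]);


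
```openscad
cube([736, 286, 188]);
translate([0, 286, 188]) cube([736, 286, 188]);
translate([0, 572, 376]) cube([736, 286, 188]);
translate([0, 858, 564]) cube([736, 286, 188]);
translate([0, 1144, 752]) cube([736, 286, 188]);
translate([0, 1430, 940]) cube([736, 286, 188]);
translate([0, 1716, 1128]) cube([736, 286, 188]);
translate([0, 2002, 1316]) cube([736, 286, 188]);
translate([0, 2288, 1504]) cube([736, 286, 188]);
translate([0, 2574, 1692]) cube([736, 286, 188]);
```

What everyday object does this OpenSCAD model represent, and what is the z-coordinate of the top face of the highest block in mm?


A staircase. The total rise is 1880 mm.

10 identical blocks, each offset up and back from the previous — a staircase. Each step is 188 mm tall and there are 10 of them, so the total rise is 10 × 188 = 1880 mm.


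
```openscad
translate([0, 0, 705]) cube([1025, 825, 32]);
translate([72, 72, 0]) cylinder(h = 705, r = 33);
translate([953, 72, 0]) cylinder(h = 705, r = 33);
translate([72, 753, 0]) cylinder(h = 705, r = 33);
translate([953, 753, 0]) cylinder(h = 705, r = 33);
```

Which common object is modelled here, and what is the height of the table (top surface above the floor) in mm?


A table. The table height is 737 mm.

A 1025×825×32 slab sits at z = 705 on four Ø66 mm round legs — a table. The top surface is at 705 + 32 = 737 mm.


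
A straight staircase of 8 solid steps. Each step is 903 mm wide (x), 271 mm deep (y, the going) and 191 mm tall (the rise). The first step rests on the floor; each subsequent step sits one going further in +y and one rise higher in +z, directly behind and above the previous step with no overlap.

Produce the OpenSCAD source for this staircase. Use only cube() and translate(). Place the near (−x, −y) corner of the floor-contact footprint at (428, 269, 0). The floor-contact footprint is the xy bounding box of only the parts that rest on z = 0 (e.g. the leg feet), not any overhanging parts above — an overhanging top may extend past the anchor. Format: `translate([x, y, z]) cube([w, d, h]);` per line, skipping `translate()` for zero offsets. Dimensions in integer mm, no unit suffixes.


translate([428, 269, 0]) cube([903, 271, 191]);
translate([428, 540, 191]) cube([903, 271, 191]);
translate([428, 811, 382]) cube([903, 271, 191]);
translate([428, 1082, 573]) cube([903, 271, 191]);
translate([428, 1353, 764]) cube([903, 271, 191]);
translate([428, 1624, 955]) cube([903, 271, 191]);
translate([428, 1895, 1146]) cube([903, 271, 191]);
translate([428, 2166, 1337]) cube([903, 271, 191]);


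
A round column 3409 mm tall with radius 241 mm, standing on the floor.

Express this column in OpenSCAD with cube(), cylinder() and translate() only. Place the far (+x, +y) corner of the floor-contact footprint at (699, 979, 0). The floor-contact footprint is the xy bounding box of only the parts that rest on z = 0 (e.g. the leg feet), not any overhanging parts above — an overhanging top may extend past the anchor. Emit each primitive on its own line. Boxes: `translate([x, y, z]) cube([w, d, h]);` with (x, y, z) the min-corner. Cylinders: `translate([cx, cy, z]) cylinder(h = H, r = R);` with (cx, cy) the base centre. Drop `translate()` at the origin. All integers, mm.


translate([458, 738, 0]) cylinder(h = 3409, r = 241);


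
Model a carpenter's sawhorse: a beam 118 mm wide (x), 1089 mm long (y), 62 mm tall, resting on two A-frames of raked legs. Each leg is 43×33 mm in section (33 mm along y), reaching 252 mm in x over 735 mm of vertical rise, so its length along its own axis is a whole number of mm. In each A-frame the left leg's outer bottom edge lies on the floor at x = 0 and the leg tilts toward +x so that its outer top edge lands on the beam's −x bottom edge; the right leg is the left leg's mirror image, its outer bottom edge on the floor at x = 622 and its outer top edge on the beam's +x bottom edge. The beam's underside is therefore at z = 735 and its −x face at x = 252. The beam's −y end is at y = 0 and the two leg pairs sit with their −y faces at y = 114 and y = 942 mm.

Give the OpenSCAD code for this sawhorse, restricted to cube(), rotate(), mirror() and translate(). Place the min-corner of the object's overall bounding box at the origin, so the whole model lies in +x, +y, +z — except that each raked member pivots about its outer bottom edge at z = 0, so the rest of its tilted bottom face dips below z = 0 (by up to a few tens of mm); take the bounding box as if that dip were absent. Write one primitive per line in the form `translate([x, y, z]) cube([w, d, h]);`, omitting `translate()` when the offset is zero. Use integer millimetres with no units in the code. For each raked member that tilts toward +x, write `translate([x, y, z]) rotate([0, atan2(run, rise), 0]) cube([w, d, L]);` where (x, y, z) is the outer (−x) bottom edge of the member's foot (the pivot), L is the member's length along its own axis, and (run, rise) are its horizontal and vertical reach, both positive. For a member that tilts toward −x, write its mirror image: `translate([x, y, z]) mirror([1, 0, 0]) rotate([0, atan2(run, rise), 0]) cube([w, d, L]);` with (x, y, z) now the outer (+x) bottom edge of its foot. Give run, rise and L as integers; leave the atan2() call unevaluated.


translate([252, 0, 735]) cube([118, 1089, 62]);
translate([0, 114, 0]) rotate([0, atan2(252, 735), 0]) cube([43, 33, 777]);
translate([622, 114, 0]) mirror([1, 0, 0]) rotate([0, atan2(252, 735), 0]) cube([43, 33, 777]);
translate([0, 942, 0]) rotate([0, atan2(252, 735), 0]) cube([43, 33, 777]);
translate([622, 942, 0]) mirror([1, 0, 0]) rotate([0, atan2(252, 735), 0]) cube([43, 33, 777]);


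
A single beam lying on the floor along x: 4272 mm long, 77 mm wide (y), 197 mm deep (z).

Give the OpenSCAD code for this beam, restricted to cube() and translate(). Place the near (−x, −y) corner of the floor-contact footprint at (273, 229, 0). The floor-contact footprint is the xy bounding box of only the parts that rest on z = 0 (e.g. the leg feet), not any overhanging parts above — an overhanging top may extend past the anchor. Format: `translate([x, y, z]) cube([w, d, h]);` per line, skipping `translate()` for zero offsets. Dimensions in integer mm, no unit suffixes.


translate([273, 229, 0]) cube([4272, 77, 197]);


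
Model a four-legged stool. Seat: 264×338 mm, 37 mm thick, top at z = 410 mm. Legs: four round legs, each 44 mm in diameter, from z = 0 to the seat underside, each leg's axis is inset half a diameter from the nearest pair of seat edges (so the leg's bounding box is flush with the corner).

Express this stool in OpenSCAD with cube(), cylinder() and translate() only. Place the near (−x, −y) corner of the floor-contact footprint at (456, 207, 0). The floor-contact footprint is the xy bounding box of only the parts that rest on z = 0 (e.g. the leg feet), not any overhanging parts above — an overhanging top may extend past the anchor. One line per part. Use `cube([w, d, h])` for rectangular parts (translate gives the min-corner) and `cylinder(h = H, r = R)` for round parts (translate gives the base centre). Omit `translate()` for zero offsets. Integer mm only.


translate([456, 207, 373]) cube([264, 338, 37]);
translate([478, 229, 0]) cylinder(h = 373, r = 22);
translate([698, 229, 0]) cylinder(h = 373, r = 22);
translate([478, 523, 0]) cylinder(h = 373, r = 22);
translate([698, 523, 0]) cylinder(h = 373, r = 22);


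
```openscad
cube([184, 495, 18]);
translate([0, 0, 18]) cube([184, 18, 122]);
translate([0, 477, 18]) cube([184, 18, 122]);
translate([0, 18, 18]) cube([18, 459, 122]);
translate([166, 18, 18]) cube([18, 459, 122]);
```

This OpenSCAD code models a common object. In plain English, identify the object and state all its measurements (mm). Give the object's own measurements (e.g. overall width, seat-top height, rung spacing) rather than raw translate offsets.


An open-topped rectangular box: outside dimensions 184×495×140 mm, with a uniform wall and base thickness of 18 mm. The base is a full 184×495 slab on the floor; four walls sit on top of the base. The front and back walls (the −y and +y sides) span the full width; the two side walls fit between them.


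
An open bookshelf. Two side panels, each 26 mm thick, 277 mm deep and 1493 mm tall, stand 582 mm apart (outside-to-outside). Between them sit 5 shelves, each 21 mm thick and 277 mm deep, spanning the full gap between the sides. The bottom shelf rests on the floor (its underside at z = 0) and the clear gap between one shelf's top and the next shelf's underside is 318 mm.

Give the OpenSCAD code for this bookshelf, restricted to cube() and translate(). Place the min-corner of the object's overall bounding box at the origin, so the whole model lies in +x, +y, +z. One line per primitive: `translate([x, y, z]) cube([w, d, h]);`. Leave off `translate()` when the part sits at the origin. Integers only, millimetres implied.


cube([26, 277, 1493]);
translate([556, 0, 0]) cube([26, 277, 1493]);
translate([26, 0, 0]) cube([530, 277, 21]);
translate([26, 0, 339]) cube([530, 277, 21]);
translate([26, 0, 678]) cube([530, 277, 21]);
translate([26, 0, 1017]) cube([530, 277, 21]);
translate([26, 0, 1356]) cube([530, 277, 21]);


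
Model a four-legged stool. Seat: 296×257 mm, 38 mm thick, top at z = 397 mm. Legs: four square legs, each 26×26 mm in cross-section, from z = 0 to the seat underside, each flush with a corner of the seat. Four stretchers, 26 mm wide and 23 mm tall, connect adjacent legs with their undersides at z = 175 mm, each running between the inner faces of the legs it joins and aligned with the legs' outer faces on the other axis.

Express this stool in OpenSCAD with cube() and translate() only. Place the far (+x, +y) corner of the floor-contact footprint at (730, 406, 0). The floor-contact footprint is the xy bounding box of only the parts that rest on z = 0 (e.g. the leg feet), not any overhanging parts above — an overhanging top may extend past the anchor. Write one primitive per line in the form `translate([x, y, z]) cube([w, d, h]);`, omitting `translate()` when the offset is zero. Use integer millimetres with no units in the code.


// leg_h = 397 - 38 = 359
// stretcher span = 296 - 2*26 = 244
translate([434, 149, 359]) cube([296, 257, 38]);
translate([434, 149, 0]) cube([26, 26, 359]);
translate([704, 149, 0]) cube([26, 26, 359]);
translate([434, 380, 0]) cube([26, 26, 359]);
translate([704, 380, 0]) cube([26, 26, 359]);
translate([460, 149, 175]) cube([244, 26, 23]);
translate([460, 380, 175]) cube([244, 26, 23]);
translate([434, 175, 175]) cube([26, 205, 23]);
translate([704, 175, 175]) cube([26, 205, 23]);


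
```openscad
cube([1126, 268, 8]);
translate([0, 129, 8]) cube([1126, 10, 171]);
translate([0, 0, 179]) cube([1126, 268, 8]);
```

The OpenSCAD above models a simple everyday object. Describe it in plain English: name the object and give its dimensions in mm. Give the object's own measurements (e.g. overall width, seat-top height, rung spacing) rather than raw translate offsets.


An I-beam lying along x, 1126 mm long. Overall section height 187 mm. Two flanges 268 mm wide (y) and 8 mm thick, one on the floor and one at the top; a web 10 mm thick runs between them, centred on the flange width.


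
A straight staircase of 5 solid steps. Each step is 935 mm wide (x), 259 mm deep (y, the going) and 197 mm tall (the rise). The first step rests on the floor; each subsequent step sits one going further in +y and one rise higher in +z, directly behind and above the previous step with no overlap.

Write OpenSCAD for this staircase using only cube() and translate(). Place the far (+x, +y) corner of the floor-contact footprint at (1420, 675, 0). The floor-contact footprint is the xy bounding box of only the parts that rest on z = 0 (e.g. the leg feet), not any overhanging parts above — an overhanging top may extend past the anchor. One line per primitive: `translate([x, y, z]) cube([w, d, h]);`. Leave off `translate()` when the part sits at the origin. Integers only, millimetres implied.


translate([485, 416, 0]) cube([935, 259, 197]);
translate([485, 675, 197]) cube([935, 259, 197]);
translate([485, 934, 394]) cube([935, 259, 197]);
translate([485, 1193, 591]) cube([935, 259, 197]);
translate([485, 1452, 788]) cube([935, 259, 197]);


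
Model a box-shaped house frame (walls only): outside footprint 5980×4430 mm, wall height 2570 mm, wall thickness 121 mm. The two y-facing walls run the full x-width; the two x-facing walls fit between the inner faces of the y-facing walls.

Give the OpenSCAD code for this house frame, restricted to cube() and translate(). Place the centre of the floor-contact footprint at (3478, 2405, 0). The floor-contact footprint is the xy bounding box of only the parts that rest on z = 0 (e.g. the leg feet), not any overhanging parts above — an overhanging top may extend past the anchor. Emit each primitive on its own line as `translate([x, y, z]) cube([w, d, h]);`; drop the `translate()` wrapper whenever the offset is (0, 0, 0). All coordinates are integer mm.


translate([488, 190, 0]) cube([5980, 121, 2570]);
translate([488, 4499, 0]) cube([5980, 121, 2570]);
translate([488, 311, 0]) cube([121, 4188, 2570]);
translate([6347, 311, 0]) cube([121, 4188, 2570]);


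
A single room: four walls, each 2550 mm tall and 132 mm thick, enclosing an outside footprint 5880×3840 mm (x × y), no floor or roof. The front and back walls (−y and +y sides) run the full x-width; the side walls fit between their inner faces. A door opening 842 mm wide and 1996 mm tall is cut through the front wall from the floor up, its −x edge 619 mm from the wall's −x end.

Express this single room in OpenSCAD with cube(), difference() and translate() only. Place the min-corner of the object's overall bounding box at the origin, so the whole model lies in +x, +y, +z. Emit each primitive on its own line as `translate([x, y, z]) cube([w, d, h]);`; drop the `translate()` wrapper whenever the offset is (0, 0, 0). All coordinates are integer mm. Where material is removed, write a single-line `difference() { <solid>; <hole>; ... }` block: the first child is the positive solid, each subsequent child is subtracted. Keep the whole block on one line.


difference() { cube([5880, 132, 2550]); translate([619, 0, 0]) cube([842, 132, 1996]); }
translate([0, 3708, 0]) cube([5880, 132, 2550]);
translate([0, 132, 0]) cube([132, 3576, 2550]);
translate([5748, 132, 0]) cube([132, 3576, 2550]);


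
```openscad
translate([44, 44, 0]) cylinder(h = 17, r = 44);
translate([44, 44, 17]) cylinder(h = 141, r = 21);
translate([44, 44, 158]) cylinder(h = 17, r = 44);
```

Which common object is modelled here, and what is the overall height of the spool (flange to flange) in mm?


A spool. The overall height is 175 mm.

Three coaxial cylinders, large–small–large — a spool. Two 17 mm flanges and a 141 mm core give 17 + 141 + 17 = 175 mm.


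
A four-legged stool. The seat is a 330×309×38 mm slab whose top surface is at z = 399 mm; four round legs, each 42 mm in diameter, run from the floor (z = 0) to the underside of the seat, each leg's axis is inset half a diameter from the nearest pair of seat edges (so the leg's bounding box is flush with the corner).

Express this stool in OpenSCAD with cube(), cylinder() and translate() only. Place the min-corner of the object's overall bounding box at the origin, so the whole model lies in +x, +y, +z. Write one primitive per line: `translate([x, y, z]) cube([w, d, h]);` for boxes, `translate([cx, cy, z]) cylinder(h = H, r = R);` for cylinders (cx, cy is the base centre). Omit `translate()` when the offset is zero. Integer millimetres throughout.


translate([0, 0, 361]) cube([330, 309, 38]);
translate([21, 21, 0]) cylinder(h = 361, r = 21);
translate([309, 21, 0]) cylinder(h = 361, r = 21);
translate([21, 288, 0]) cylinder(h = 361, r = 21);
translate([309, 288, 0]) cylinder(h = 361, r = 21);


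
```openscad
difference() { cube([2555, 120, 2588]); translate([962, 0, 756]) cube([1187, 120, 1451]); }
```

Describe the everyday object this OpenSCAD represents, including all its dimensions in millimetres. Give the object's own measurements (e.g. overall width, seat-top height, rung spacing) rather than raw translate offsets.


A wall 2555 mm long (x), 120 mm thick (y), 2588 mm tall, with a rectangular window opening cut through it. The opening is 1187 mm wide and 1451 mm tall; its sill is at z = 756 mm and its near (−x) edge is 962 mm from the wall's −x end. The opening passes through the full wall thickness.


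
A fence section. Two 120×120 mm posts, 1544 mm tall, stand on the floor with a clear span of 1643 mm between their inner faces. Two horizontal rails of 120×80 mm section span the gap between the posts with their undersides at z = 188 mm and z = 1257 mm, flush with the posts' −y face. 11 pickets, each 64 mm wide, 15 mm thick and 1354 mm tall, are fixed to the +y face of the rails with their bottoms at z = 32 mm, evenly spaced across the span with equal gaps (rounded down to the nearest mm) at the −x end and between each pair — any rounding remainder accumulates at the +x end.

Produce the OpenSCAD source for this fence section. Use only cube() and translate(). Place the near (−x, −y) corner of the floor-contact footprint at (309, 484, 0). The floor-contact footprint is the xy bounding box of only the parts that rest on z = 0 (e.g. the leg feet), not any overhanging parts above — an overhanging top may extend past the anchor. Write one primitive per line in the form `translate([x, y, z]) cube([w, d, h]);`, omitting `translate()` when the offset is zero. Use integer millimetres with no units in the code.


translate([309, 484, 0]) cube([120, 120, 1544]);
translate([2072, 484, 0]) cube([120, 120, 1544]);
translate([429, 484, 188]) cube([1643, 120, 80]);
translate([429, 484, 1257]) cube([1643, 120, 80]);
translate([507, 604, 32]) cube([64, 15, 1354]);
translate([649, 604, 32]) cube([64, 15, 1354]);
translate([791, 604, 32]) cube([64, 15, 1354]);
translate([933, 604, 32]) cube([64, 15, 1354]);
translate([1075, 604, 32]) cube([64, 15, 1354]);
translate([1217, 604, 32]) cube([64, 15, 1354]);
translate([1359, 604, 32]) cube([64, 15, 1354]);
translate([1501, 604, 32]) cube([64, 15, 1354]);
translate([1643, 604, 32]) cube([64, 15, 1354]);
translate([1785, 604, 32]) cube([64, 15, 1354]);
translate([1927, 604, 32]) cube([64, 15, 1354]);


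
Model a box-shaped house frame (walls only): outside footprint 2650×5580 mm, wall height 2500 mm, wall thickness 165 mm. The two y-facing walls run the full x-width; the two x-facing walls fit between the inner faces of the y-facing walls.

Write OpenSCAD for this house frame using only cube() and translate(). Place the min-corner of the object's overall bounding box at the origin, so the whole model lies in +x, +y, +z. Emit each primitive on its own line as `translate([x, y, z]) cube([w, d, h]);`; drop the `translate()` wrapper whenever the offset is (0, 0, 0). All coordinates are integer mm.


cube([2650, 165, 2500]);
translate([0, 5415, 0]) cube([2650, 165, 2500]);
translate([0, 165, 0]) cube([165, 5250, 2500]);
translate([2485, 165, 0]) cube([165, 5250, 2500]);


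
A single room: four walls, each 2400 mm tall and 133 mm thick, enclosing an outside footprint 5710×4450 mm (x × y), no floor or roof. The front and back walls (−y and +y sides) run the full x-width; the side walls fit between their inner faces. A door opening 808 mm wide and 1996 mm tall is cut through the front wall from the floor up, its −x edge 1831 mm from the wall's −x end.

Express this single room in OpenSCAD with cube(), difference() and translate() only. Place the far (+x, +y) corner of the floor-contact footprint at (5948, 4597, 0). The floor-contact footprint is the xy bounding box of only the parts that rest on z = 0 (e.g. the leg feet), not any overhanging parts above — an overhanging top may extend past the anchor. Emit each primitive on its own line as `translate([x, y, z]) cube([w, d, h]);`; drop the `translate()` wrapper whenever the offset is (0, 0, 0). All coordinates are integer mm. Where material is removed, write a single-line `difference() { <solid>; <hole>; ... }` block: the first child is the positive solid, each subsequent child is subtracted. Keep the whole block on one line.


difference() { translate([238, 147, 0]) cube([5710, 133, 2400]); translate([2069, 147, 0]) cube([808, 133, 1996]); }
translate([238, 4464, 0]) cube([5710, 133, 2400]);
translate([238, 280, 0]) cube([133, 4184, 2400]);
translate([5815, 280, 0]) cube([133, 4184, 2400]);


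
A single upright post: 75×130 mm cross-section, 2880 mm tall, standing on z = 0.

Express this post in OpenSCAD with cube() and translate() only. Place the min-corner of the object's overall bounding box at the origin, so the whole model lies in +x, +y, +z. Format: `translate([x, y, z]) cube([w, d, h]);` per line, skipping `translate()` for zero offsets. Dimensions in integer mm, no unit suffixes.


cube([75, 130, 2880]);


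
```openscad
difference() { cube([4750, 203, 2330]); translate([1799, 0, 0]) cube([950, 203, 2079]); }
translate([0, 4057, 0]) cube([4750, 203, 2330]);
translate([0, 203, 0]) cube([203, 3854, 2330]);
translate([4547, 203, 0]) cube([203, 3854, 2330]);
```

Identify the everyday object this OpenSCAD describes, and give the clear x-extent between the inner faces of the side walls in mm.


A single room. The interior width is 4344 mm.

Four walls enclosing a rectangle with a door in the front wall — a room. Outside width 4750 minus two 203 mm walls gives 4344 mm.


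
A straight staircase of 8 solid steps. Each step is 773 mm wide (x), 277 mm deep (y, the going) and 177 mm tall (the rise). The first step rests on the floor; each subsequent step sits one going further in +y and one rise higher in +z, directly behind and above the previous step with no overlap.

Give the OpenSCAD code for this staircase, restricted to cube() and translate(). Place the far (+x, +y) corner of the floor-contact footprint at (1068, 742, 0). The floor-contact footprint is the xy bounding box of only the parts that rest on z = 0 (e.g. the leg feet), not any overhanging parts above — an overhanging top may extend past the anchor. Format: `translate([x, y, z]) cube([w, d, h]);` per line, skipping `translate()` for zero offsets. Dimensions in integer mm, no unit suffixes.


translate([295, 465, 0]) cube([773, 277, 177]);
translate([295, 742, 177]) cube([773, 277, 177]);
translate([295, 1019, 354]) cube([773, 277, 177]);
translate([295, 1296, 531]) cube([773, 277, 177]);
translate([295, 1573, 708]) cube([773, 277, 177]);
translate([295, 1850, 885]) cube([773, 277, 177]);
translate([295, 2127, 1062]) cube([773, 277, 177]);
translate([295, 2404, 1239]) cube([773, 277, 177]);


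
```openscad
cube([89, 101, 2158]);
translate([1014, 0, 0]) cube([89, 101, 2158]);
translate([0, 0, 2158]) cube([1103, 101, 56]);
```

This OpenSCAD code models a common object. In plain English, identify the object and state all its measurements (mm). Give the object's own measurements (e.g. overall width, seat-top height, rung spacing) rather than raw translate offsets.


A door frame. The clear opening is 925 mm wide and 2158 mm high. Two 89 mm wide jambs, 101 mm deep, stand either side of the opening from the floor to the top of the opening. A 56 mm thick head sits across the top of both jambs, spanning the full outside width of the frame.


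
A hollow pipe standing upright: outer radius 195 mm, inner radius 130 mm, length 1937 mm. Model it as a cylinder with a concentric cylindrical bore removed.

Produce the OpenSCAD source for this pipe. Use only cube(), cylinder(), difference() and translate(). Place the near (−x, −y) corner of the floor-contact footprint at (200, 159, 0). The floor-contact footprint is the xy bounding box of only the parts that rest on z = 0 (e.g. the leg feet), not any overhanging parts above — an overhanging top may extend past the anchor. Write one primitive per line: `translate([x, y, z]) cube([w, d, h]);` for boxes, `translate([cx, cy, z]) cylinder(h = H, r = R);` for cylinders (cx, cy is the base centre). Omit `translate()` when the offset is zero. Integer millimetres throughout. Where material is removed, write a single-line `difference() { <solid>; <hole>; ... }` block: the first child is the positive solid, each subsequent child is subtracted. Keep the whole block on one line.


difference() { translate([395, 354, 0]) cylinder(h = 1937, r = 195); translate([395, 354, 0]) cylinder(h = 1937, r = 130); }


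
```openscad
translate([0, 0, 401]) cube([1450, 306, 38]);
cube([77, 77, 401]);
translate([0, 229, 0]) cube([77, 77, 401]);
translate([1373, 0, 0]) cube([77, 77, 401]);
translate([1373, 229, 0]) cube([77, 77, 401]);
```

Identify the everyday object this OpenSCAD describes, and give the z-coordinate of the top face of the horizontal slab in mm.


A bench. The seat-top height is 439 mm.

A long slab on four corner posts — a bench. The slab sits at z = 401 with thickness 38, so the top is 401 + 38 = 439 mm.


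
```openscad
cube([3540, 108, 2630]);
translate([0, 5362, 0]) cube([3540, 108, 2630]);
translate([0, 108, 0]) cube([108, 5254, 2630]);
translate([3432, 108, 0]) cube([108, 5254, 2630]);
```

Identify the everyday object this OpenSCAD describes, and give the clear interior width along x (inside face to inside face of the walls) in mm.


A house (or room) frame. The interior width is 3324 mm.

Four 2630 mm walls enclosing a rectangle with no floor or roof — a room or house frame. Outside width is 3540 mm and wall thickness is 108 mm, so the interior width is 3540 − 2 × 108 = 3324 mm.


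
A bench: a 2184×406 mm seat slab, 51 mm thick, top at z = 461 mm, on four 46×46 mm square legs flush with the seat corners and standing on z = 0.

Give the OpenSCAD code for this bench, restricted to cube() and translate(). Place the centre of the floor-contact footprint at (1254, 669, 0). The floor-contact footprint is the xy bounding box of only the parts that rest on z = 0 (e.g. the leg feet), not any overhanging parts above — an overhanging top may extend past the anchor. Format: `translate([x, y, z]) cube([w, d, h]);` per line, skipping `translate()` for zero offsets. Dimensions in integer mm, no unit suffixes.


translate([162, 466, 410]) cube([2184, 406, 51]);
translate([162, 466, 0]) cube([46, 46, 410]);
translate([162, 826, 0]) cube([46, 46, 410]);
translate([2300, 466, 0]) cube([46, 46, 410]);
translate([2300, 826, 0]) cube([46, 46, 410]);


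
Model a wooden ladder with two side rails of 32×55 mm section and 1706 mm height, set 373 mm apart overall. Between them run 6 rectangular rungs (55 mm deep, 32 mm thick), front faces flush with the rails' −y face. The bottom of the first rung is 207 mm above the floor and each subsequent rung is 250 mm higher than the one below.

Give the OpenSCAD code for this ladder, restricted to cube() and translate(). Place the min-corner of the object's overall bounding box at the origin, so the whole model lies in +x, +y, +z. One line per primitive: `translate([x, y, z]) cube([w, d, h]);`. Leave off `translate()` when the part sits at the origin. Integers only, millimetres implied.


cube([32, 55, 1706]);
translate([341, 0, 0]) cube([32, 55, 1706]);
translate([32, 0, 207]) cube([309, 55, 32]);
translate([32, 0, 457]) cube([309, 55, 32]);
translate([32, 0, 707]) cube([309, 55, 32]);
translate([32, 0, 957]) cube([309, 55, 32]);
translate([32, 0, 1207]) cube([309, 55, 32]);
translate([32, 0, 1457]) cube([309, 55, 32]);


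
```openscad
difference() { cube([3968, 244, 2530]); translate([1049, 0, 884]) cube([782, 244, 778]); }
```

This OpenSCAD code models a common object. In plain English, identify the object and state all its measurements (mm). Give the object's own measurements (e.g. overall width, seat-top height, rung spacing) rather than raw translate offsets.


A wall 3968 mm long (x), 244 mm thick (y), 2530 mm tall, with a rectangular window opening cut through it. The opening is 782 mm wide and 778 mm tall; its sill is at z = 884 mm and its near (−x) edge is 1049 mm from the wall's −x end. The opening passes through the full wall thickness.


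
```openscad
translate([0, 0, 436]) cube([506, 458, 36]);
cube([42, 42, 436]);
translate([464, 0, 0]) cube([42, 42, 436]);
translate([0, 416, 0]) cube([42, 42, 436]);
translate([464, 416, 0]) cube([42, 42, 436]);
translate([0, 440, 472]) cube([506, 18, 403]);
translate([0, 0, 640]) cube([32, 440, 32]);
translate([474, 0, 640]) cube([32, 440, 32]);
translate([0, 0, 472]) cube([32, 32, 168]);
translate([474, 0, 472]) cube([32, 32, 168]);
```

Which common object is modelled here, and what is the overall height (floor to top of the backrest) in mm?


A chair. The overall height is 875 mm.

A slab on four corner posts with a tall panel at the back — a chair. The seat slab sits at z = 436 with thickness 36, and the 403 mm backrest starts at the seat top, so the overall height is 436 + 36 + 403 = 875 mm.


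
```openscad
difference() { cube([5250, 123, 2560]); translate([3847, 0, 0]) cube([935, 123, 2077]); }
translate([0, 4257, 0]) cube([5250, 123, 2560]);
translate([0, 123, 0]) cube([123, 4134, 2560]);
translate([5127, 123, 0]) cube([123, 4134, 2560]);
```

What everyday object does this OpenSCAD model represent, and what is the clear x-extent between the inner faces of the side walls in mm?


A single room. The interior width is 5004 mm.

Four walls enclosing a rectangle with a door in the front wall — a room. Outside width 5250 minus two 123 mm walls gives 5004 mm.


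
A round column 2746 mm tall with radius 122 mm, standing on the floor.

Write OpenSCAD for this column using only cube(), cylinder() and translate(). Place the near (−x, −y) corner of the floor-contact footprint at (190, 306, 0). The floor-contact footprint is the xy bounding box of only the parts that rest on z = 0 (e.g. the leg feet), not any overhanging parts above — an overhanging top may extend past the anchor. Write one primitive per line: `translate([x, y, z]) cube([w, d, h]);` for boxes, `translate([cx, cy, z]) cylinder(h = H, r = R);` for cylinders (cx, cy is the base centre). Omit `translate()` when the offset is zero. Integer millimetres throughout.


translate([312, 428, 0]) cylinder(h = 2746, r = 122);


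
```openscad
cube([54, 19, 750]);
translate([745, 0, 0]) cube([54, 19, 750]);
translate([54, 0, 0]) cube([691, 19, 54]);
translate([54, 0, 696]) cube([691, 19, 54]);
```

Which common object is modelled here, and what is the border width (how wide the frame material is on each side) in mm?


A picture frame. The border width is 54 mm.

Four thin pieces enclosing a rectangular opening — a picture frame. The two full-height stiles are 750 mm tall; the top rail sits at z = 696 and is 54 mm tall, so the border above the opening is 750 − 696 = 54 mm, matching the stile x-width.


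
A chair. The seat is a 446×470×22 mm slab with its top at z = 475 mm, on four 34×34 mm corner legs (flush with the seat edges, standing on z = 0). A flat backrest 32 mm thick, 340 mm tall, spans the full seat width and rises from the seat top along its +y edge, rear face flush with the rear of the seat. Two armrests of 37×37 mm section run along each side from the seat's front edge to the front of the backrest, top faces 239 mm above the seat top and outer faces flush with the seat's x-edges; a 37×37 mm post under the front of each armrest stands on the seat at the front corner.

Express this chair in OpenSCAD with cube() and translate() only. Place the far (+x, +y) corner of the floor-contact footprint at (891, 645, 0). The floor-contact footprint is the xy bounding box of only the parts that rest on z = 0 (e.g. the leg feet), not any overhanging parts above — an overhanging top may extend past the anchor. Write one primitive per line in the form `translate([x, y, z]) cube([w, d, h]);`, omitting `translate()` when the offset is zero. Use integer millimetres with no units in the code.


translate([445, 175, 453]) cube([446, 470, 22]);
translate([445, 175, 0]) cube([34, 34, 453]);
translate([857, 175, 0]) cube([34, 34, 453]);
translate([445, 611, 0]) cube([34, 34, 453]);
translate([857, 611, 0]) cube([34, 34, 453]);
translate([445, 613, 475]) cube([446, 32, 340]);
translate([445, 175, 677]) cube([37, 438, 37]);
translate([854, 175, 677]) cube([37, 438, 37]);
translate([445, 175, 475]) cube([37, 37, 202]);
translate([854, 175, 475]) cube([37, 37, 202]);


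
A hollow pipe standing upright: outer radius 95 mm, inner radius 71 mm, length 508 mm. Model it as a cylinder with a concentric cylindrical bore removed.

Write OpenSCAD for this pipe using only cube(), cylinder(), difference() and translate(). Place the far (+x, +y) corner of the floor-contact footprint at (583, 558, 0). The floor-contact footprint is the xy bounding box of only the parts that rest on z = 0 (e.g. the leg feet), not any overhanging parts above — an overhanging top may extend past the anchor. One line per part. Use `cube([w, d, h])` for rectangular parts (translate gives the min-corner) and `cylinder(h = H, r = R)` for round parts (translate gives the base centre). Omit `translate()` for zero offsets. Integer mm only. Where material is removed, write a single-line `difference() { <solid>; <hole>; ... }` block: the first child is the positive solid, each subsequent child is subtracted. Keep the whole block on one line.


difference() { translate([488, 463, 0]) cylinder(h = 508, r = 95); translate([488, 463, 0]) cylinder(h = 508, r = 71); }


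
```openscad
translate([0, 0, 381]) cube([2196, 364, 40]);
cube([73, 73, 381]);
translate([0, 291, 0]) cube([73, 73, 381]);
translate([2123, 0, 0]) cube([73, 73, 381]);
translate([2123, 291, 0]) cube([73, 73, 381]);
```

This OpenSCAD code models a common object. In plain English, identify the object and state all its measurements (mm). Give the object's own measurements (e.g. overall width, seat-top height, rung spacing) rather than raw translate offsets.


A bench: a 2196×364 mm seat slab, 40 mm thick, top at z = 421 mm, on four 73×73 mm square legs flush with the seat corners and standing on z = 0.


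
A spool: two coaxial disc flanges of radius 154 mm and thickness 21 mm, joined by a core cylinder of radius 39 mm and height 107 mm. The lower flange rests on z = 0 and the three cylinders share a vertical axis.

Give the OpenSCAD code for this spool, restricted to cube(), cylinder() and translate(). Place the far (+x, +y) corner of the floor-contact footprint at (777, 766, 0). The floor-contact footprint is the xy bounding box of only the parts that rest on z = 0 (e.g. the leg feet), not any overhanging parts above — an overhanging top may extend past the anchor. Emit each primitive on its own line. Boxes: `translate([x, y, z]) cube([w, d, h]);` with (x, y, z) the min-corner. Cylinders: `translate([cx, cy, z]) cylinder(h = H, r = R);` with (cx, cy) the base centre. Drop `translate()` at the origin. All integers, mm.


translate([623, 612, 0]) cylinder(h = 21, r = 154);
translate([623, 612, 21]) cylinder(h = 107, r = 39);
translate([623, 612, 128]) cylinder(h = 21, r = 154);
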